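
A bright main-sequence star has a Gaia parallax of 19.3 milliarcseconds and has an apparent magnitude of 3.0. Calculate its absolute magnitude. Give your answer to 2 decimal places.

M ≈ -0.57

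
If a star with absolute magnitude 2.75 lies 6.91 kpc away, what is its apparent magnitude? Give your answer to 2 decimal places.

m ≈ 16.95

d = 6.91 kpc = 6910 pc
m = M + 5 log₁₀ d − 5 = 2.75 + 5·3.8395 − 5 = 16.947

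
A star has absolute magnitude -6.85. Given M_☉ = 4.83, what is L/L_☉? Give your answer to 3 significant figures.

M − M_☉ = -6.85 − 4.83 = -11.680
L/L_☉ = 10^(−0.4 (M − M_☉)) = 10^4.672 = 46990

L/L_☉ ≈ 47000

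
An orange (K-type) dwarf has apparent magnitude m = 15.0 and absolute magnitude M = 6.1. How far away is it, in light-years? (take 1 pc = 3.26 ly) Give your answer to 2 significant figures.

d ≈ 2000 ly

Distance modulus: m − M = 15.0 − (6.1) = 8.900
m − M = 5 log₁₀ d − 5
log₁₀ d = (m − M)/5 + 1 = 2.7800
d = 10^2.7800 = 602.6 pc
= 1964 ly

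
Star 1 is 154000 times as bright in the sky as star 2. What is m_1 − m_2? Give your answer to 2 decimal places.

Pogson: Δm = −2.5 log₁₀(ratio) = −2.5 log₁₀(154000) = −2.5 × 5.1875 = -12.969
Star 1 is brighter, so it has the smaller magnitude: the difference is negative.

m_1 − m_2 ≈ -12.97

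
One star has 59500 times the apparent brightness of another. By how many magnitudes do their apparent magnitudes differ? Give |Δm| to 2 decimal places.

|Δm| ≈ 11.94

Pogson: Δm = −2.5 log₁₀(ratio) = −2.5 log₁₀(59500) = −2.5 × 4.7745 = -11.936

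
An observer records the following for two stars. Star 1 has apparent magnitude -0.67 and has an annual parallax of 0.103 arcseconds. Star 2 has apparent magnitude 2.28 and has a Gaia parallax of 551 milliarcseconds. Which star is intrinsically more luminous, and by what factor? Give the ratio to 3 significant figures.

Star 1 is more luminous, by a factor of 433.

Star 1: d = 1/p = 1/0.103″ = 9.709 pc
Star 1: M = m − 5 log₁₀ d + 5 = -0.67 − 5·0.9872 + 5 = -0.606
Star 2: p = 551 mas = 0.551″ → d = 1/p = 1.815 pc
Star 2: M = m − 5 log₁₀ d + 5 = 2.28 − 5·0.2588 + 5 = 5.986
ΔM = M_1 − M_2 = -0.606 − (5.986) = -6.592; smaller M is more luminous → Star 1.
L ratio = 10^(0.4 |ΔM|) = 10^2.637 = 433.1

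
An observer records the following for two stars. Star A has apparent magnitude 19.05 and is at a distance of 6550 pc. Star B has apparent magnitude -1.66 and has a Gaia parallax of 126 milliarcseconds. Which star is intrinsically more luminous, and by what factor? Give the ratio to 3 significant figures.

Star B is more luminous, by a factor of 282.

Star A: M = m − 5 log₁₀ d + 5 = 19.05 − 5·3.8162 + 5 = 4.969
Star B: p = 126 mas = 0.126″ → d = 1/p = 7.937 pc
Star B: M = m − 5 log₁₀ d + 5 = -1.66 − 5·0.8996 + 5 = -1.158
ΔM = M_A − M_B = 4.969 − (-1.158) = 6.127; smaller M is more luminous → Star B.
L ratio = 10^(0.4 |ΔM|) = 10^2.451 = 282.3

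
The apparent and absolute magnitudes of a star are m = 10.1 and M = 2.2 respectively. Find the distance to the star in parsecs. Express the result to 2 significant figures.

d ≈ 380 pc

Distance modulus: m − M = 10.1 − (2.2) = 7.900
m − M = 5 log₁₀ d − 5
log₁₀ d = (m − M)/5 + 1 = 2.5800
d = 10^2.5800 = 380.2 pc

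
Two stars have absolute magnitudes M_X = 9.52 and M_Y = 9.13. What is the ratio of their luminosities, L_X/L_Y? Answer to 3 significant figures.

ΔM = M_X − M_Y = 0.39
L_X/L_Y = 10^(−0.4 ΔM) = 10^-0.156 = 0.6982

L_X/L_Y ≈ 0.698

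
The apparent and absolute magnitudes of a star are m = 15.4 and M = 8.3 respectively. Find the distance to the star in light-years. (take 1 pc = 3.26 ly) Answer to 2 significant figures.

d ≈ 860 ly

Distance modulus: m − M = 15.4 − (8.3) = 7.100
m − M = 5 log₁₀ d − 5
log₁₀ d = (m − M)/5 + 1 = 2.4200
d = 10^2.4200 = 263.0 pc
= 857.5 ly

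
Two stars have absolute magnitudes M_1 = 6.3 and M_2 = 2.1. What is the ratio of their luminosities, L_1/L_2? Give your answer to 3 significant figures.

L_1/L_2 ≈ 0.0209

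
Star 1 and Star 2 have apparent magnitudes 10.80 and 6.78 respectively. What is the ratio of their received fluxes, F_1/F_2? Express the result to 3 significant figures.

F_1/F_2 ≈ 0.0247

Δm = 10.80 − (6.78) = 4.02
Flux ratio = 10^(−0.4 Δm) = 10^(−0.4 × 4.02) = 10^-1.608 = 0.02466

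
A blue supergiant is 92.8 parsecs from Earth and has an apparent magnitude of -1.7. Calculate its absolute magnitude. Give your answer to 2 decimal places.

M ≈ -6.54

5 log₁₀(d/10 pc) = 5 log₁₀(92.80) − 5 = 4.838
M = m − 5 log₁₀(d/10) = -1.7 − 4.838 = -6.538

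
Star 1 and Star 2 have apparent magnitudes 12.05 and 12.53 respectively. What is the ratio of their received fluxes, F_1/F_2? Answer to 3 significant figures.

Δm = 12.05 − (12.53) = -0.48
Flux ratio = 10^(−0.4 Δm) = 10^(−0.4 × -0.48) = 10^0.192 = 1.556

F_1/F_2 ≈ 1.56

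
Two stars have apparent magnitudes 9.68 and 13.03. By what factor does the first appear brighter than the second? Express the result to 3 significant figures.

21.9

Magnitude difference = -3.35
Flux ratio = 10^(−0.4 Δm) = 10^(−0.4 × -3.35) = 10^1.340 = 21.88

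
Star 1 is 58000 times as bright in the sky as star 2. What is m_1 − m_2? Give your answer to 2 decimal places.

m_1 − m_2 ≈ -11.91

Pogson: Δm = −2.5 log₁₀(ratio) = −2.5 log₁₀(58000) = −2.5 × 4.7634 = -11.909
Star 1 is brighter, so it has the smaller magnitude: the difference is negative.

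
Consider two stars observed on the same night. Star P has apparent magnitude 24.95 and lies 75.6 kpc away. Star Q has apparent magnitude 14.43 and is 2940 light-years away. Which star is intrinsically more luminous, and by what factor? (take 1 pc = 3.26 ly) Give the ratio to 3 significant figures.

Star Q is more luminous, by a factor of 2.30.

Star P: d = 75.6 kpc = 75600 pc
Star P: M = m − 5 log₁₀ d + 5 = 24.95 − 5·4.8785 + 5 = 5.557
Star Q: d = 2940 ly / 3.26 = 901.8 pc
Star Q: M = m − 5 log₁₀ d + 5 = 14.43 − 5·2.9551 + 5 = 4.654
ΔM = M_P − M_Q = 5.557 − (4.654) = 0.903; smaller M is more luminous → Star Q.
L ratio = 10^(0.4 |ΔM|) = 10^0.361 = 2.297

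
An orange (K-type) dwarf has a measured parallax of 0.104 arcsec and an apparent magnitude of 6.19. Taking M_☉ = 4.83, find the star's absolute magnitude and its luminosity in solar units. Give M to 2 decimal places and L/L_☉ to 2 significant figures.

M ≈ 6.28; L/L_☉ ≈ 0.26

d = 1/p = 1/0.104″ = 9.615 pc
M = m − 5 log₁₀ d + 5 = 6.19 − 5·0.9830 + 5 = 6.275
M − M_☉ = 6.275 − 4.83 = 1.445
L/L_☉ = 10^(−0.4 × 1.445) = 0.2642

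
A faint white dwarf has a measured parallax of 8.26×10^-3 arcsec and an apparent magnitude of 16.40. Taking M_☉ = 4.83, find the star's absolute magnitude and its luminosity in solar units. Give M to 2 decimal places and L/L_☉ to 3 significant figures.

M ≈ 10.98; L/L_☉ ≈ 3.45×10^-3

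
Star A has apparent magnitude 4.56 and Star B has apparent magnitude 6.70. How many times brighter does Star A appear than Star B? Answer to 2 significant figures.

Magnitude difference = -2.14
Flux ratio = 10^(−0.4 Δm) = 10^(−0.4 × -2.14) = 10^0.856 = 7.178

7.2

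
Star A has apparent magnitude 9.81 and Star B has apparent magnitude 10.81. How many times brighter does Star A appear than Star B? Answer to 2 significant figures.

2.5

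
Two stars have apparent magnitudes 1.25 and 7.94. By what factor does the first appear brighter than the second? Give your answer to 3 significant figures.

474

Δm = 1.25 − (7.94) = -6.69
Flux ratio = 10^(−0.4 Δm) = 10^(−0.4 × -6.69) = 10^2.676 = 474.2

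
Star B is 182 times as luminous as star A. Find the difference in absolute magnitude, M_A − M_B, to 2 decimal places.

Pogson: ΔM = −2.5 log₁₀(ratio) = −2.5 log₁₀(182) = −2.5 × 2.2601 = -5.650
Star B is brighter so has the smaller magnitude: M_A − M_B is positive.

M_A − M_B ≈ 5.65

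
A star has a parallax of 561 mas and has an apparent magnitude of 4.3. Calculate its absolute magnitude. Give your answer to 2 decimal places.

M ≈ 8.04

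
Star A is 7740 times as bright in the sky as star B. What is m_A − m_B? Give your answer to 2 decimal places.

m_A − m_B ≈ -9.72

Pogson: Δm = −2.5 log₁₀(ratio) = −2.5 log₁₀(7740) = −2.5 × 3.8887 = -9.722
Star A is brighter, so it has the smaller magnitude: the difference is negative.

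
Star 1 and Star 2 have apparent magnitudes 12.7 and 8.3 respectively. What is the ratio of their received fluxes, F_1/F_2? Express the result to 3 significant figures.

Magnitude difference = 4.4
Flux ratio = 10^(−0.4 Δm) = 10^(−0.4 × 4.4) = 10^-1.760 = 0.01738

F_1/F_2 ≈ 0.0174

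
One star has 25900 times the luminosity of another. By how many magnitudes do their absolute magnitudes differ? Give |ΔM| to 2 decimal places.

|ΔM| ≈ 11.03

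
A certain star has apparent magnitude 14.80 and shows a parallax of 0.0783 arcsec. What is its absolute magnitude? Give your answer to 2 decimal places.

M ≈ 14.27

d = 1/p = 1/0.0783″ = 12.77 pc
5 log₁₀(d/10 pc) = 5 log₁₀(12.77) − 5 = 0.531
M = m − 5 log₁₀(d/10) = 14.80 − 0.531 = 14.269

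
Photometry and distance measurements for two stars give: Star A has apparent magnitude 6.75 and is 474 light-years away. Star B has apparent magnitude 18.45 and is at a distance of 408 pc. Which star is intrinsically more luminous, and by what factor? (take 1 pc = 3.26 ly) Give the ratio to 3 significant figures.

Star A is more luminous, by a factor of 6080.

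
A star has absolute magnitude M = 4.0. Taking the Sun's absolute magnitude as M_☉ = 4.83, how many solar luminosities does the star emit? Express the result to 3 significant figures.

M − M_☉ = 4.0 − 4.83 = -0.830
L/L_☉ = 10^(−0.4 (M − M_☉)) = 10^0.332 = 2.148

L/L_☉ ≈ 2.15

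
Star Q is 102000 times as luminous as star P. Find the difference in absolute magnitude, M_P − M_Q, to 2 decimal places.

Pogson: ΔM = −2.5 log₁₀(ratio) = −2.5 log₁₀(102000) = −2.5 × 5.0086 = -12.522
Star Q is brighter so has the smaller magnitude: M_P − M_Q is positive.

M_P − M_Q ≈ 12.52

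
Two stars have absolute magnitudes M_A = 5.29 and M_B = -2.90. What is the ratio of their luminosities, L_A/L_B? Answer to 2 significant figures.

L_A/L_B ≈ 5.3×10^-4

ΔM = M_A − M_B = 8.19
L_A/L_B = 10^(−0.4 ΔM) = 10^-3.276 = 5.297×10^-4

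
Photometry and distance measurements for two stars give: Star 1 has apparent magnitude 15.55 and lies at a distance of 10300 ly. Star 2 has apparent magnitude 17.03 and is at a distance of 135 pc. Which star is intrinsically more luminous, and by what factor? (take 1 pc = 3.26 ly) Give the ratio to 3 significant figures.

Star 1 is more luminous, by a factor of 2140.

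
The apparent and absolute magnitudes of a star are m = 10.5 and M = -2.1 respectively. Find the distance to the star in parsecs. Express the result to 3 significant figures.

Distance modulus: m − M = 10.5 − (-2.1) = 12.600
m − M = 5 log₁₀ d − 5
log₁₀ d = (m − M)/5 + 1 = 3.5200
d = 10^3.5200 = 3311 pc

d ≈ 3310 pc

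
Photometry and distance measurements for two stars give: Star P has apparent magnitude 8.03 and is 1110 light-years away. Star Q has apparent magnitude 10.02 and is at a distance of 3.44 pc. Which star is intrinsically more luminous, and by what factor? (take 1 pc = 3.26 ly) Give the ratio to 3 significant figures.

Star P: d = 1110 ly / 3.26 = 340.5 pc
Star P: M = m − 5 log₁₀ d + 5 = 8.03 − 5·2.5321 + 5 = 0.369
Star Q: M = m − 5 log₁₀ d + 5 = 10.02 − 5·0.5366 + 5 = 12.337
ΔM = M_P − M_Q = 0.369 − (12.337) = -11.968; smaller M is more luminous → Star P.
L ratio = 10^(0.4 |ΔM|) = 10^4.787 = 61250

Star P is more luminous, by a factor of 61200.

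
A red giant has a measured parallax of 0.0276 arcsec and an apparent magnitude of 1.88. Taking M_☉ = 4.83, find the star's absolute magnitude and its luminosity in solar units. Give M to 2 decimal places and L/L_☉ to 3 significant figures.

M ≈ -0.92; L/L_☉ ≈ 199

d = 1/p = 1/0.0276″ = 36.23 pc
M = m − 5 log₁₀ d + 5 = 1.88 − 5·1.5591 + 5 = -0.915
M − M_☉ = -0.915 − 4.83 = -5.745
L/L_☉ = 10^(−0.4 × -5.745) = 198.7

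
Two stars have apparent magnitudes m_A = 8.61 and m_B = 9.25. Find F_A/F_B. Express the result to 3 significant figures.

Δm = 8.61 − (9.25) = -0.64
Flux ratio = 10^(−0.4 Δm) = 10^(−0.4 × -0.64) = 10^0.256 = 1.803

F_A/F_B ≈ 1.80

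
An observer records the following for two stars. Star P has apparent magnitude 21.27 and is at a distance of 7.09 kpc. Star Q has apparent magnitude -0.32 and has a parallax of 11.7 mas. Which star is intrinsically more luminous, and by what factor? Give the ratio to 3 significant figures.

Star P: d = 7.09 kpc = 7090 pc
Star P: M = m − 5 log₁₀ d + 5 = 21.27 − 5·3.8506 + 5 = 7.017
Star Q: p = 11.7 mas = 0.0117″ → d = 1/p = 85.47 pc
Star Q: M = m − 5 log₁₀ d + 5 = -0.32 − 5·1.9318 + 5 = -4.979
ΔM = M_P − M_Q = 7.017 − (-4.979) = 11.996; smaller M is more luminous → Star Q.
L ratio = 10^(0.4 |ΔM|) = 10^4.798 = 62850

Star Q is more luminous, by a factor of 62900.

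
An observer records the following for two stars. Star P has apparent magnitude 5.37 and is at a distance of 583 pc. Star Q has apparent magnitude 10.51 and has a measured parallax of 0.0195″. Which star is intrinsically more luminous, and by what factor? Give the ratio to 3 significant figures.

Star P: M = m − 5 log₁₀ d + 5 = 5.37 − 5·2.7657 + 5 = -3.458
Star Q: d = 1/p = 1/0.0195″ = 51.28 pc
Star Q: M = m − 5 log₁₀ d + 5 = 10.51 − 5·1.7100 + 5 = 6.960
ΔM = M_P − M_Q = -3.458 − (6.960) = -10.419; smaller M is more luminous → Star P.
L ratio = 10^(0.4 |ΔM|) = 10^4.167 = 14700

Star P is more luminous, by a factor of 14700.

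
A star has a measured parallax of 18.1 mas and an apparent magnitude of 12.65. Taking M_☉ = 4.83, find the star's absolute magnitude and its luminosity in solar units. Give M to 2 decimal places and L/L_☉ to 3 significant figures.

M ≈ 8.94; L/L_☉ ≈ 0.0227

d = 1/p = 1000/18.1 mas = 55.25 pc
M = m − 5 log₁₀ d + 5 = 12.65 − 5·1.7423 + 5 = 8.938
M − M_☉ = 8.938 − 4.83 = 4.108
L/L_☉ = 10^(−0.4 × 4.108) = 0.02273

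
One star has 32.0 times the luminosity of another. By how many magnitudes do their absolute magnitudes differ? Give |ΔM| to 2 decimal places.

|ΔM| ≈ 3.76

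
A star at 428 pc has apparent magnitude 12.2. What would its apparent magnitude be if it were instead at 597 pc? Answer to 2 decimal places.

m ≈ 12.92

Flux ∝ 1/d², so Δm = 5 log₁₀(d₂/d₁) = 5 log₁₀(597/428) = 0.723
m₂ = m₁ + Δm = 12.2 + (0.723) = 12.923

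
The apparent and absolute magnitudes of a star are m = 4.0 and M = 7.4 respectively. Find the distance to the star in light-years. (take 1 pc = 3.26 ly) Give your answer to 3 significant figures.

d ≈ 6.81 ly

Distance modulus: m − M = 4.0 − (7.4) = -3.400
m − M = 5 log₁₀ d − 5
log₁₀ d = (m − M)/5 + 1 = 0.3200
d = 10^0.3200 = 2.089 pc
= 6.811 ly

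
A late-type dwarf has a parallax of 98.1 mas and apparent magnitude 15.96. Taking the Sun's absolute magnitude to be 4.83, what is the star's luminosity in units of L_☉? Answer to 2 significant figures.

d = 1/p = 1000/98.1 mas = 10.19 pc
M = m − 5 log₁₀ d + 5 = 15.96 − 5·1.0083 + 5 = 15.918
M − M_☉ = 15.918 − 4.83 = 11.088
L/L_☉ = 10^(−0.4 × 11.088) = 3.670×10^-5

L/L_☉ ≈ 3.7×10^-5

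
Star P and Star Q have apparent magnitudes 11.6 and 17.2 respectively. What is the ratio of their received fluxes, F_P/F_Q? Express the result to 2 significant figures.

Δm = 11.6 − (17.2) = -5.6
Flux ratio = 10^(−0.4 Δm) = 10^(−0.4 × -5.6) = 10^2.240 = 173.8

F_P/F_Q ≈ 170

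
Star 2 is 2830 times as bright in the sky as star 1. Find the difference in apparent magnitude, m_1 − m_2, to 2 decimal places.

m_1 − m_2 ≈ 8.63

Pogson: Δm = −2.5 log₁₀(ratio) = −2.5 log₁₀(2830) = −2.5 × 3.4518 = -8.629
Star 2 is brighter so has the smaller magnitude: m_1 − m_2 is positive.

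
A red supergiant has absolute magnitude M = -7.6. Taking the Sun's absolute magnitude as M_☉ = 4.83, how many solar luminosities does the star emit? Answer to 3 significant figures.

M − M_☉ = -7.6 − 4.83 = -12.430
L/L_☉ = 10^(−0.4 (M − M_☉)) = 10^4.972 = 93760

L/L_☉ ≈ 93800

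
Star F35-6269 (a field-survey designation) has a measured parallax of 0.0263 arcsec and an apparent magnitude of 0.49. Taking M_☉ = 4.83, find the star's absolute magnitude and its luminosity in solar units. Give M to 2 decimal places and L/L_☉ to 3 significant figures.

M ≈ -2.41; L/L_☉ ≈ 787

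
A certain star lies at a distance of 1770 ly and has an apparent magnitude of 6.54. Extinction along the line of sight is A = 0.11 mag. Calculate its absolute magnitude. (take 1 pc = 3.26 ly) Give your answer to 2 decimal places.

M ≈ -2.24

d = 1770 ly / 3.26 = 542.9 pc
5 log₁₀(d/10 pc) = 5 log₁₀(542.9) − 5 = 8.674
M = m − 5 log₁₀(d/10) − A = 6.54 − 8.674 − 0.11 = -2.244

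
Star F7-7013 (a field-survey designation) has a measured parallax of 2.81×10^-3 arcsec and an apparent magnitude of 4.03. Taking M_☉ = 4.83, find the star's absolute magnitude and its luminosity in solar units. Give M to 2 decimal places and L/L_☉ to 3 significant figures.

M ≈ -3.73; L/L_☉ ≈ 2650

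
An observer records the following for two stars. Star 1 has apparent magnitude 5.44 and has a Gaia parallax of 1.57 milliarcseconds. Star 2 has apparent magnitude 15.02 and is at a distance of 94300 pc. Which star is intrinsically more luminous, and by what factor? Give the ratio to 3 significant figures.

Star 1: p = 1.57 mas = 1.57×10^-3″ → d = 1/p = 636.9 pc
Star 1: M = m − 5 log₁₀ d + 5 = 5.44 − 5·2.8041 + 5 = -3.581
Star 2: M = m − 5 log₁₀ d + 5 = 15.02 − 5·4.9745 + 5 = -4.853
ΔM = M_1 − M_2 = -3.581 − (-4.853) = 1.272; smaller M is more luminous → Star 2.
L ratio = 10^(0.4 |ΔM|) = 10^0.509 = 3.227

Star 2 is more luminous, by a factor of 3.23.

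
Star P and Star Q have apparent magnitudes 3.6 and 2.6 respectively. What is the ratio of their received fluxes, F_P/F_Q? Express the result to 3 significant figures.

F_P/F_Q ≈ 0.398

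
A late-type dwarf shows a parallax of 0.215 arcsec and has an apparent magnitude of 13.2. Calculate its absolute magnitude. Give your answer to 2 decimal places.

d = 1/p = 1/0.215″ = 4.651 pc
5 log₁₀(d/10 pc) = 5 log₁₀(4.651) − 5 = -1.662
M = m − 5 log₁₀(d/10) = 13.2 + 1.662 = 14.862

M ≈ 14.86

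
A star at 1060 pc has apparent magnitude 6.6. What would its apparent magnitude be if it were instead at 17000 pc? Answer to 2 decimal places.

m ≈ 12.63

Flux ∝ 1/d², so Δm = 5 log₁₀(d₂/d₁) = 5 log₁₀(17000/1060) = 6.026
m₂ = m₁ + Δm = 6.6 + (6.026) = 12.626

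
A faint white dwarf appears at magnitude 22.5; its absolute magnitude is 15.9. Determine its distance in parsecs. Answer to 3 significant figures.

d ≈ 209 pc

Distance modulus: m − M = 22.5 − (15.9) = 6.600
m − M = 5 log₁₀ d − 5
log₁₀ d = (m − M)/5 + 1 = 2.3200
d = 10^2.3200 = 208.9 pc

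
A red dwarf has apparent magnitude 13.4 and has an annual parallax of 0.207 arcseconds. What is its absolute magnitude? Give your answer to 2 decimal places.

M ≈ 14.98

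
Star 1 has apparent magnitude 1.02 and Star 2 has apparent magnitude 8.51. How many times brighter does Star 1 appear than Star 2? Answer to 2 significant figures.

Magnitude difference = -7.49
Flux ratio = 10^(−0.4 Δm) = 10^(−0.4 × -7.49) = 10^2.996 = 990.8

990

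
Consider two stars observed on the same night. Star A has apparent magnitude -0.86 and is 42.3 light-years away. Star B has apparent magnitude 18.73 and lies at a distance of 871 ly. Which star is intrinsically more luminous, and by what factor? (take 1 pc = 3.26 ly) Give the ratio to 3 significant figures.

Star A: d = 42.3 ly / 3.26 = 12.98 pc
Star A: M = m − 5 log₁₀ d + 5 = -0.86 − 5·1.1131 + 5 = -1.426
Star B: d = 871 ly / 3.26 = 267.2 pc
Star B: M = m − 5 log₁₀ d + 5 = 18.73 − 5·2.4268 + 5 = 11.596
ΔM = M_A − M_B = -1.426 − (11.596) = -13.022; smaller M is more luminous → Star A.
L ratio = 10^(0.4 |ΔM|) = 10^5.209 = 161700

Star A is more luminous, by a factor of 162000.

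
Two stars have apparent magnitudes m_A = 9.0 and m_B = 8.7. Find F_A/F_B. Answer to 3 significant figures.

Magnitude difference = 0.3
Flux ratio = 10^(−0.4 Δm) = 10^(−0.4 × 0.3) = 10^-0.120 = 0.7586

F_A/F_B ≈ 0.759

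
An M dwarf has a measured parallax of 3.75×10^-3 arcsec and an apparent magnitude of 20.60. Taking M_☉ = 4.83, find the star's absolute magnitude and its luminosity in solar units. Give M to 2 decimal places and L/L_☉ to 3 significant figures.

d = 1/p = 1/3.75×10^-3″ = 266.7 pc
M = m − 5 log₁₀ d + 5 = 20.60 − 5·2.4260 + 5 = 13.470
M − M_☉ = 13.470 − 4.83 = 8.640
L/L_☉ = 10^(−0.4 × 8.640) = 3.499×10^-4

M ≈ 13.47; L/L_☉ ≈ 3.50×10^-4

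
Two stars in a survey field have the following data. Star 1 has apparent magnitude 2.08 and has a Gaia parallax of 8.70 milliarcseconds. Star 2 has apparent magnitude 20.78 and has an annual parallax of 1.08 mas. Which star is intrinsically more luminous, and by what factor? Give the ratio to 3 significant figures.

Star 1 is more luminous, by a factor of 465000.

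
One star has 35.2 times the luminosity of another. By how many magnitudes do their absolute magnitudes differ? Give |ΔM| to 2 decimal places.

Pogson: ΔM = −2.5 log₁₀(ratio) = −2.5 log₁₀(35.2) = −2.5 × 1.5465 = -3.866

|ΔM| ≈ 3.87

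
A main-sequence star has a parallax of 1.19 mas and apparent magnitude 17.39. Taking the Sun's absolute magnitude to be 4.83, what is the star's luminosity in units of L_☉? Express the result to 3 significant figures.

d = 1/p = 1000/1.19 mas = 840.3 pc
M = m − 5 log₁₀ d + 5 = 17.39 − 5·2.9245 + 5 = 7.768
M − M_☉ = 7.768 − 4.83 = 2.938
L/L_☉ = 10^(−0.4 × 2.938) = 0.06682

L/L_☉ ≈ 0.0668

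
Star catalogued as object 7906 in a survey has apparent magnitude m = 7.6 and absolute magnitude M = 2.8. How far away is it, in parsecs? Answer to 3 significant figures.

d ≈ 91.2 pc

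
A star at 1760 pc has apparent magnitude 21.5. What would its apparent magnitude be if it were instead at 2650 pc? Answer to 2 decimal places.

Flux ∝ 1/d², so Δm = 5 log₁₀(d₂/d₁) = 5 log₁₀(2650/1760) = 0.889
m₂ = m₁ + Δm = 21.5 + (0.889) = 22.389

m ≈ 22.39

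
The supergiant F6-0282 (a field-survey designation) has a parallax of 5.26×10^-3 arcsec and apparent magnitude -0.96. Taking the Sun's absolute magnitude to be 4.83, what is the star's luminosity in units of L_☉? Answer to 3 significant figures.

L/L_☉ ≈ 74800

d = 1/p = 1/5.26×10^-3″ = 190.1 pc
M = m − 5 log₁₀ d + 5 = -0.96 − 5·2.2790 + 5 = -7.355
M − M_☉ = -7.355 − 4.83 = -12.185
L/L_☉ = 10^(−0.4 × -12.185) = 74820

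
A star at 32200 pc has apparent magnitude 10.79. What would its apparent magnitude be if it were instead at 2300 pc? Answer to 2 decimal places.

m ≈ 5.06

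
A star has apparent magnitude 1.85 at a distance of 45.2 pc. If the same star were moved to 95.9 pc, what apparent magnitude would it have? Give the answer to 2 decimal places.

m ≈ 3.48

Flux ∝ 1/d², so Δm = 5 log₁₀(d₂/d₁) = 5 log₁₀(95.9/45.2) = 1.633
m₂ = m₁ + Δm = 1.85 + (1.633) = 3.483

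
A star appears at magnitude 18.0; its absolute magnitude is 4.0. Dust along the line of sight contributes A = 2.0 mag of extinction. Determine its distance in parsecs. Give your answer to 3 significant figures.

m − M = 5 log₁₀(d/10 pc) + A  ⇒  18.0 − (4.0) − 2.0 = 5 log₁₀(d/10)
12.000 = 5 log₁₀(d/10)
log₁₀ d = (m − M − A)/5 + 1 = 3.4000
d = 10^3.4000 = 2512 pc

d ≈ 2510 pc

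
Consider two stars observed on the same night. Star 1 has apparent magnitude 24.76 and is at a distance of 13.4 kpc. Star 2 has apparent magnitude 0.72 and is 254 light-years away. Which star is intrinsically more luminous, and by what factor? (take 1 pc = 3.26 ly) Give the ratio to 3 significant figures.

Star 2 is more luminous, by a factor of 140000.

Star 1: d = 13.4 kpc = 13400 pc
Star 1: M = m − 5 log₁₀ d + 5 = 24.76 − 5·4.1271 + 5 = 9.124
Star 2: d = 254 ly / 3.26 = 77.91 pc
Star 2: M = m − 5 log₁₀ d + 5 = 0.72 − 5·1.8916 + 5 = -3.738
ΔM = M_1 − M_2 = 9.124 − (-3.738) = 12.863; smaller M is more luminous → Star 2.
L ratio = 10^(0.4 |ΔM|) = 10^5.145 = 139600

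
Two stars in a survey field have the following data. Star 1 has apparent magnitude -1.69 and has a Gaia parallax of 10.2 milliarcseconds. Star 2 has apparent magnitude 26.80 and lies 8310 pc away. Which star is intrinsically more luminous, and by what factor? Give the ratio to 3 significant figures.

Star 1: p = 10.2 mas = 0.0102″ → d = 1/p = 98.04 pc
Star 1: M = m − 5 log₁₀ d + 5 = -1.69 − 5·1.9914 + 5 = -6.647
Star 2: M = m − 5 log₁₀ d + 5 = 26.80 − 5·3.9196 + 5 = 12.202
ΔM = M_1 − M_2 = -6.647 − (12.202) = -18.849; smaller M is more luminous → Star 1.
L ratio = 10^(0.4 |ΔM|) = 10^7.540 = 3.464×10^7

Star 1 is more luminous, by a factor of 3.46×10^7.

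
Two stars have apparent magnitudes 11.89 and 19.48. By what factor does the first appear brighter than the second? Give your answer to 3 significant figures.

Δm = 11.89 − (19.48) = -7.59
Flux ratio = 10^(−0.4 Δm) = 10^(−0.4 × -7.59) = 10^3.036 = 1086

1090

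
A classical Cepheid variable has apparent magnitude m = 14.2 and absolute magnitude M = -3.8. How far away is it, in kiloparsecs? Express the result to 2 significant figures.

μ = m − M = 18.000
m − M = 5 log₁₀ d − 5
log₁₀ d = (m − M)/5 + 1 = 4.6000
d = 10^4.6000 = 39810 pc
= 39.81 kpc

d ≈ 40 kpc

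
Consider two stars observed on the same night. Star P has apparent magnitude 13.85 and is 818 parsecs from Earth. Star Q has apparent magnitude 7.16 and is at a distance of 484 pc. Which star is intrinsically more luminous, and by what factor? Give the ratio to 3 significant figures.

Star Q is more luminous, by a factor of 166.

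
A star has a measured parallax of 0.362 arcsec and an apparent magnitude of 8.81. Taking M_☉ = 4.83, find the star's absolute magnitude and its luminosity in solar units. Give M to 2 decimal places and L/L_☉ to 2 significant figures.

d = 1/p = 1/0.362″ = 2.762 pc
M = m − 5 log₁₀ d + 5 = 8.81 − 5·0.4413 + 5 = 11.604
M − M_☉ = 11.604 − 4.83 = 6.774
L/L_☉ = 10^(−0.4 × 6.774) = 1.952×10^-3

M ≈ 11.60; L/L_☉ ≈ 2.0×10^-3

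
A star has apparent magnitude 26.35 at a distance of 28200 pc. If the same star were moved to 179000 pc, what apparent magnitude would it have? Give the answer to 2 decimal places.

m ≈ 30.36

Flux ∝ 1/d², so Δm = 5 log₁₀(d₂/d₁) = 5 log₁₀(179000/28200) = 4.013
m₂ = m₁ + Δm = 26.35 + (4.013) = 30.363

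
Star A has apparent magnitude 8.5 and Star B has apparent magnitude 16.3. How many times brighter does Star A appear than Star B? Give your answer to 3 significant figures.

Δm = 8.5 − (16.3) = -7.8
Flux ratio = 10^(−0.4 Δm) = 10^(−0.4 × -7.8) = 10^3.120 = 1318

1320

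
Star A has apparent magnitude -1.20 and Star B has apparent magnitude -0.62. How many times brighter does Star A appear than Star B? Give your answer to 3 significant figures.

1.71

Magnitude difference = -0.58
Flux ratio = 10^(−0.4 Δm) = 10^(−0.4 × -0.58) = 10^0.232 = 1.706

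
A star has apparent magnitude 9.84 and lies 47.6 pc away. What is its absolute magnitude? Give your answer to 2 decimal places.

5 log₁₀(d/10 pc) = 5 log₁₀(47.60) − 5 = 3.388
M = m − 5 log₁₀(d/10) = 9.84 − 3.388 = 6.452

M ≈ 6.45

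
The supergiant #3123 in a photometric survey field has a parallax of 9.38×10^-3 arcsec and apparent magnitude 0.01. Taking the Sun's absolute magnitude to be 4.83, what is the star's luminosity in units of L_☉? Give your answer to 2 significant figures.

d = 1/p = 1/9.38×10^-3″ = 106.6 pc
M = m − 5 log₁₀ d + 5 = 0.01 − 5·2.0278 + 5 = -5.129
M − M_☉ = -5.129 − 4.83 = -9.959
L/L_☉ = 10^(−0.4 × -9.959) = 9629

L/L_☉ ≈ 9600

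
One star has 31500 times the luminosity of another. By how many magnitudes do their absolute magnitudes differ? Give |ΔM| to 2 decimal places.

Pogson: ΔM = −2.5 log₁₀(ratio) = −2.5 log₁₀(31500) = −2.5 × 4.4983 = -11.246

|ΔM| ≈ 11.25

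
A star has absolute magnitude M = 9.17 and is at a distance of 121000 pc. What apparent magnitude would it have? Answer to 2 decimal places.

m ≈ 29.58

m = M + 5 log₁₀ d − 5 = 9.17 + 5·5.0828 − 5 = 29.584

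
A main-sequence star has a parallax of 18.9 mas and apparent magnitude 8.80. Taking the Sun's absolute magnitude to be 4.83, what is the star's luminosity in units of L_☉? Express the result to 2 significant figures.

d = 1/p = 1000/18.9 mas = 52.91 pc
M = m − 5 log₁₀ d + 5 = 8.80 − 5·1.7235 + 5 = 5.182
M − M_☉ = 5.182 − 4.83 = 0.352
L/L_☉ = 10^(−0.4 × 0.352) = 0.7229

L/L_☉ ≈ 0.72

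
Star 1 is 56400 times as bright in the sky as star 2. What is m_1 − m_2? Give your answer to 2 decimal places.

m_1 − m_2 ≈ -11.88

Pogson: Δm = −2.5 log₁₀(ratio) = −2.5 log₁₀(56400) = −2.5 × 4.7513 = -11.878
Star 1 is brighter, so it has the smaller magnitude: the difference is negative.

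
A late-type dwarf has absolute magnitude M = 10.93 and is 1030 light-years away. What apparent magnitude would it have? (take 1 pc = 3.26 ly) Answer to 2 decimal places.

m ≈ 18.43

d = 1030 ly / 3.26 = 316.0 pc
m = M + 5 log₁₀ d − 5 = 10.93 + 5·2.4996 − 5 = 18.428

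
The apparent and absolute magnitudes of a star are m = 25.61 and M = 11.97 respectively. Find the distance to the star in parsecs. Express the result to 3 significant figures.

d ≈ 5350 pc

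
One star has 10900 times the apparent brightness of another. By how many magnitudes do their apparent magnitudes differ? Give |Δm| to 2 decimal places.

|Δm| ≈ 10.09

Pogson: Δm = −2.5 log₁₀(ratio) = −2.5 log₁₀(10900) = −2.5 × 4.0374 = -10.094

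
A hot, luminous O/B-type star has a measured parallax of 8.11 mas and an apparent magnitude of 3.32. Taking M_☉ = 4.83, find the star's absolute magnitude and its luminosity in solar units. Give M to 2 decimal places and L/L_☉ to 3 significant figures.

d = 1/p = 1000/8.11 mas = 123.3 pc
M = m − 5 log₁₀ d + 5 = 3.32 − 5·2.0910 + 5 = -2.135
M − M_☉ = -2.135 − 4.83 = -6.965
L/L_☉ = 10^(−0.4 × -6.965) = 610.9

M ≈ -2.13; L/L_☉ ≈ 611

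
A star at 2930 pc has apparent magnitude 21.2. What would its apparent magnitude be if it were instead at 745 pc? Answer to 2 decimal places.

Flux ∝ 1/d², so Δm = 5 log₁₀(d₂/d₁) = 5 log₁₀(745/2930) = -2.974
m₂ = m₁ + Δm = 21.2 + (-2.974) = 18.226

m ≈ 18.23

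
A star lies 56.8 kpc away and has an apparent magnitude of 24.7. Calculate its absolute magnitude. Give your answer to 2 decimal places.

M ≈ 5.93

d = 56.8 kpc = 56800 pc
5 log₁₀(d/10 pc) = 5 log₁₀(56800) − 5 = 18.772
M = m − 5 log₁₀(d/10) = 24.7 − 18.772 = 5.928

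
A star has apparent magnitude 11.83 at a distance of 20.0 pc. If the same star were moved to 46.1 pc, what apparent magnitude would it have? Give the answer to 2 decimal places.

m ≈ 13.64

Flux ∝ 1/d², so Δm = 5 log₁₀(d₂/d₁) = 5 log₁₀(46.1/20.0) = 1.813
m₂ = m₁ + Δm = 11.83 + (1.813) = 13.643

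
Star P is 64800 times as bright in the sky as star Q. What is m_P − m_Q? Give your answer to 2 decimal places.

Pogson: Δm = −2.5 log₁₀(ratio) = −2.5 log₁₀(64800) = −2.5 × 4.8116 = -12.029
Star P is brighter, so it has the smaller magnitude: the difference is negative.

m_P − m_Q ≈ -12.03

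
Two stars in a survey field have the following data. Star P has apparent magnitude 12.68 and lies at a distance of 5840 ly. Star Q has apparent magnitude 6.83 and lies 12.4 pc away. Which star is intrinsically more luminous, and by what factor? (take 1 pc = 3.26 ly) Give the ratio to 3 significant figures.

Star P is more luminous, by a factor of 95.4.

Star P: d = 5840 ly / 3.26 = 1791 pc
Star P: M = m − 5 log₁₀ d + 5 = 12.68 − 5·3.2532 + 5 = 1.414
Star Q: M = m − 5 log₁₀ d + 5 = 6.83 − 5·1.0934 + 5 = 6.363
ΔM = M_P − M_Q = 1.414 − (6.363) = -4.949; smaller M is more luminous → Star P.
L ratio = 10^(0.4 |ΔM|) = 10^1.980 = 95.40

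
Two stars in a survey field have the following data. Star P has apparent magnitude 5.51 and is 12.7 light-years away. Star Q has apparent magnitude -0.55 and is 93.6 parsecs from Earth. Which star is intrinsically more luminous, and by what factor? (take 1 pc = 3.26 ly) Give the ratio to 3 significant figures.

Star Q is more luminous, by a factor of 153000.

Star P: d = 12.7 ly / 3.26 = 3.896 pc
Star P: M = m − 5 log₁₀ d + 5 = 5.51 − 5·0.5906 + 5 = 7.557
Star Q: M = m − 5 log₁₀ d + 5 = -0.55 − 5·1.9713 + 5 = -5.406
ΔM = M_P − M_Q = 7.557 − (-5.406) = 12.963; smaller M is more luminous → Star Q.
L ratio = 10^(0.4 |ΔM|) = 10^5.185 = 153200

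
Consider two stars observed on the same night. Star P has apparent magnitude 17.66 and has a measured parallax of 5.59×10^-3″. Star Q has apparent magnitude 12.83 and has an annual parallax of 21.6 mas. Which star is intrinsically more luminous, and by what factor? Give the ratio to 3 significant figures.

Star P: d = 1/p = 1/5.59×10^-3″ = 178.9 pc
Star P: M = m − 5 log₁₀ d + 5 = 17.66 − 5·2.2526 + 5 = 11.397
Star Q: p = 21.6 mas = 0.0216″ → d = 1/p = 46.30 pc
Star Q: M = m − 5 log₁₀ d + 5 = 12.83 − 5·1.6655 + 5 = 9.502
ΔM = M_P − M_Q = 11.397 − (9.502) = 1.895; smaller M is more luminous → Star Q.
L ratio = 10^(0.4 |ΔM|) = 10^0.758 = 5.727

Star Q is more luminous, by a factor of 5.73.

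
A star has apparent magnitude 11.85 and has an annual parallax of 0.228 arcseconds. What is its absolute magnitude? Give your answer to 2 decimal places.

M ≈ 13.64

d = 1/p = 1/0.228″ = 4.386 pc
5 log₁₀(d/10 pc) = 5 log₁₀(4.386) − 5 = -1.790
M = m − 5 log₁₀(d/10) = 11.85 + 1.790 = 13.640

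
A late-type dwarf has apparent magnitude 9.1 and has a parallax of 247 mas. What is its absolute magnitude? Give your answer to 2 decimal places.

p = 247 mas = 0.247″ → d = 1/p = 4.049 pc
5 log₁₀(d/10 pc) = 5 log₁₀(4.049) − 5 = -1.963
M = m − 5 log₁₀(d/10) = 9.1 + 1.963 = 11.063

M ≈ 11.06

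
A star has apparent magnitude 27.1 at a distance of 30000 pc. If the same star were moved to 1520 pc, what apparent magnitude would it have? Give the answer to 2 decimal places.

m ≈ 20.62

Flux ∝ 1/d², so Δm = 5 log₁₀(d₂/d₁) = 5 log₁₀(1520/30000) = -6.476
m₂ = m₁ + Δm = 27.1 + (-6.476) = 20.624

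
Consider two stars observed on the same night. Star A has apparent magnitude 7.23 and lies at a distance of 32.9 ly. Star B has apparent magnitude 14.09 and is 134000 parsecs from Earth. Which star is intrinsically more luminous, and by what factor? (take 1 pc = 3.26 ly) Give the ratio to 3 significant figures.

Star A: d = 32.9 ly / 3.26 = 10.09 pc
Star A: M = m − 5 log₁₀ d + 5 = 7.23 − 5·1.0040 + 5 = 7.210
Star B: M = m − 5 log₁₀ d + 5 = 14.09 − 5·5.1271 + 5 = -6.546
ΔM = M_A − M_B = 7.210 − (-6.546) = 13.756; smaller M is more luminous → Star B.
L ratio = 10^(0.4 |ΔM|) = 10^5.502 = 317900

Star B is more luminous, by a factor of 318000.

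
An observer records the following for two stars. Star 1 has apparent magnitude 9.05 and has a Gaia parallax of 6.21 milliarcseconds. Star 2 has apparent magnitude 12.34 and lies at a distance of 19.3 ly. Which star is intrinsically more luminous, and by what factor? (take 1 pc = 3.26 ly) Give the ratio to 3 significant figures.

Star 1 is more luminous, by a factor of 15300.

Star 1: p = 6.21 mas = 6.21×10^-3″ → d = 1/p = 161.0 pc
Star 1: M = m − 5 log₁₀ d + 5 = 9.05 − 5·2.2069 + 5 = 3.015
Star 2: d = 19.3 ly / 3.26 = 5.920 pc
Star 2: M = m − 5 log₁₀ d + 5 = 12.34 − 5·0.7723 + 5 = 13.478
ΔM = M_1 − M_2 = 3.015 − (13.478) = -10.463; smaller M is more luminous → Star 1.
L ratio = 10^(0.4 |ΔM|) = 10^4.185 = 15320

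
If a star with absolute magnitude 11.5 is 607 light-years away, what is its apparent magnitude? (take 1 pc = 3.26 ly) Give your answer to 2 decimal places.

m ≈ 17.85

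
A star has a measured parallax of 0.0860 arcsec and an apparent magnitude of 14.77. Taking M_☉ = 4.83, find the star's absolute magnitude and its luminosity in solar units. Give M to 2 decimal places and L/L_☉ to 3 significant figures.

M ≈ 14.44; L/L_☉ ≈ 1.43×10^-4

d = 1/p = 1/0.0860″ = 11.63 pc
M = m − 5 log₁₀ d + 5 = 14.77 − 5·1.0655 + 5 = 14.442
M − M_☉ = 14.442 − 4.83 = 9.612
L/L_☉ = 10^(−0.4 × 9.612) = 1.429×10^-4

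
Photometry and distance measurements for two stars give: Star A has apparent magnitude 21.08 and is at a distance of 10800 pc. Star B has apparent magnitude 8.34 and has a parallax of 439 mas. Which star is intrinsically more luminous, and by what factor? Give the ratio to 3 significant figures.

Star A is more luminous, by a factor of 180.

Star A: M = m − 5 log₁₀ d + 5 = 21.08 − 5·4.0334 + 5 = 5.913
Star B: p = 439 mas = 0.439″ → d = 1/p = 2.278 pc
Star B: M = m − 5 log₁₀ d + 5 = 8.34 − 5·0.3575 + 5 = 11.552
ΔM = M_A − M_B = 5.913 − (11.552) = -5.639; smaller M is more luminous → Star A.
L ratio = 10^(0.4 |ΔM|) = 10^2.256 = 180.2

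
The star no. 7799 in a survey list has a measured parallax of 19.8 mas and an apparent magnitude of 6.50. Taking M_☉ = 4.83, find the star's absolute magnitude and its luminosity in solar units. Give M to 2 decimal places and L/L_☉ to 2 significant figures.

d = 1/p = 1000/19.8 mas = 50.51 pc
M = m − 5 log₁₀ d + 5 = 6.50 − 5·1.7033 + 5 = 2.983
M − M_☉ = 2.983 − 4.83 = -1.847
L/L_☉ = 10^(−0.4 × -1.847) = 5.479

M ≈ 2.98; L/L_☉ ≈ 5.5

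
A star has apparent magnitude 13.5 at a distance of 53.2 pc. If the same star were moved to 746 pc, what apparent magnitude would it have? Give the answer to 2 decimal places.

m ≈ 19.23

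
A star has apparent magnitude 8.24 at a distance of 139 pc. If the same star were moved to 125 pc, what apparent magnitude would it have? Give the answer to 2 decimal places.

m ≈ 8.01

Flux ∝ 1/d², so Δm = 5 log₁₀(d₂/d₁) = 5 log₁₀(125/139) = -0.231
m₂ = m₁ + Δm = 8.24 + (-0.231) = 8.009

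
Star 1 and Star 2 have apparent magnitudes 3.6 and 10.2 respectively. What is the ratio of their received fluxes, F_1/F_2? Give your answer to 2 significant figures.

F_1/F_2 ≈ 440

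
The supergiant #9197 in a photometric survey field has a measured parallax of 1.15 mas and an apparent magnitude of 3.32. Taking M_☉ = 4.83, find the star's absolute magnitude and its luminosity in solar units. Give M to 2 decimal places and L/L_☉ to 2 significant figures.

d = 1/p = 1000/1.15 mas = 869.6 pc
M = m − 5 log₁₀ d + 5 = 3.32 − 5·2.9393 + 5 = -6.377
M − M_☉ = -6.377 − 4.83 = -11.207
L/L_☉ = 10^(−0.4 × -11.207) = 30380

M ≈ -6.38; L/L_☉ ≈ 30000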